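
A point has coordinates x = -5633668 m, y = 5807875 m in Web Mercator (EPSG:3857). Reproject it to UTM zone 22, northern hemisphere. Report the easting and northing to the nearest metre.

Web Mercator inverse (R = 6378137 m) → φ = 46.17150039°, λ = -50.60810070°.
UTM 22N forward: E = 530251.769 m, N = 5113177.287 m.

E 530252 m, N 5113177 m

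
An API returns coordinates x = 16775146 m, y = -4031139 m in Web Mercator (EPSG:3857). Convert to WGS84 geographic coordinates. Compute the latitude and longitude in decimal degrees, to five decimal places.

R = 6378137 m. λ = x/R = 150.69370045°.
φ = 2·arctan(exp(y/R)) − 90° = 2·arctan(0.53151) − 90° = -34.01740253°.

lat -34.01740°, lon 150.69370°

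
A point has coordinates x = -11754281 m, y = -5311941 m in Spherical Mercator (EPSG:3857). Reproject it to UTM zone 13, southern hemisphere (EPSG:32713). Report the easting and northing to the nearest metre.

E 451869 m, N 5239039 m

Web Mercator inverse (R = 6378137 m) → φ = -42.99979734°, λ = -105.59050276°.
UTM 13S forward: E = 451868.874 m, N = 5239038.554 m.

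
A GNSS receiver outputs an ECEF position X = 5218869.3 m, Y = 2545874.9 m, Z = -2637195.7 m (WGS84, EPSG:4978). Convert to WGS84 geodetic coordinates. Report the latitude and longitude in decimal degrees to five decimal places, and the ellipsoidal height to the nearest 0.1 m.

λ = atan2(Y, X) = 26.00409963°; p = √(X²+Y²) = 5806726.8 m.
Bowring's method on WGS84 (a = 6378137 m, b = 6356752.314 m) gives φ = -24.57089956°, h = 3063.996 m.

lat -24.57090°, lon 26.00410°, h 3064.0 m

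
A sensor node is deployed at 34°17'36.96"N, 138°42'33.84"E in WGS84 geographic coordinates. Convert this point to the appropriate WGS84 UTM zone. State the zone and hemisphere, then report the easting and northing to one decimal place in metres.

Longitude 138.7094° lies in the 6° band [138°, 144°), giving zone 54; latitude is north of the equator, so 54N.
Zone 54 central meridian λ₀ = 6×54 − 183 = 141°; Δλ = -2.2906°.
Transverse Mercator on WGS84 with k₀ = 0.9996 gives E = 289177.927 m, N = 3797085.707 m.

Zone 54N: E 289177.9 m, N 3797085.7 m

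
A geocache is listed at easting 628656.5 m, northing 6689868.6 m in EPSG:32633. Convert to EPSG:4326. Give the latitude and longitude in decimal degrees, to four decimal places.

lat 60.3249°, lon 17.3298°

Zone 33N: λ₀ = 15°, k₀ = 0.9996, false easting 500000 m.
Meridian distance M = (N − FN)/k₀ = 6692545.6 m.
Inverse transverse Mercator on WGS84 gives φ = 60.32489982°, λ = 17.32980057°.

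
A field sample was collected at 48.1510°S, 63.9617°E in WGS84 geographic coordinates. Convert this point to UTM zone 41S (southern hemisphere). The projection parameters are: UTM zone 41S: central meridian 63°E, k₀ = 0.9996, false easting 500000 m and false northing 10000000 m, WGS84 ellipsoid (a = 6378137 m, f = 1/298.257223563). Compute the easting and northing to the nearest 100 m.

Zone 41 central meridian λ₀ = 6×41 − 183 = 63°; Δλ = +0.9617°.
Transverse Mercator on WGS84 with k₀ = 0.9996 gives E = 571528.536 m, N = 4666469.346 m.

E 571500 m, N 4666500 m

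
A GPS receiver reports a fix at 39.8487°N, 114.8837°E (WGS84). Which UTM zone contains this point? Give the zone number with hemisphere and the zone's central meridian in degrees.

UTM zone = ⌊(λ + 180)/6⌋ + 1; 114.8837° ∈ [114°, 120°) → zone 50.
Hemisphere: N (φ ≥ 0).
Central meridian λ₀ = 6×50 − 183 = 117°.

Zone 50N, central meridian 117°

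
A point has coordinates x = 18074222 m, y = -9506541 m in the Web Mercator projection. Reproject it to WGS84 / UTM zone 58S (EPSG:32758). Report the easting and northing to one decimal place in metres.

Web Mercator inverse (R = 6378137 m) → φ = -64.61059862°, λ = 162.36349871°.
UTM 58S forward: E = 373892.593 m, N = 2832320.432 m.

E 373892.6 m, N 2832320.4 m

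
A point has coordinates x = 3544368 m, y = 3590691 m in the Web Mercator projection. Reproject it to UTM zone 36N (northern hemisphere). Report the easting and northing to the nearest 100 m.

E 388800 m, N 3394200 m

Web Mercator inverse (R = 6378137 m) → φ = 30.67560074°, λ = 31.83959947°.
UTM 36N forward: E = 388844.230 m, N = 3394225.559 m.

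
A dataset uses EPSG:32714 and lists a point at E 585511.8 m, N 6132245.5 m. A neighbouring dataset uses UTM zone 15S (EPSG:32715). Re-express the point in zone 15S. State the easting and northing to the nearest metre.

E 37451 m, N 6120920 m

UTM 14S → geographic: φ = -34.94870033°, λ = -98.06349994°.
UTM 15S (λ₀ = -93°) forward: E = 37450.776 m, N = 6120919.557 m.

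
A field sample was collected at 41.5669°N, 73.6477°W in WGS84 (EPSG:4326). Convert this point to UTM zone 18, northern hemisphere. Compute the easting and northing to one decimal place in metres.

Zone 18 central meridian λ₀ = 6×18 − 183 = -75°; Δλ = +1.3523°.
Transverse Mercator on WGS84 with k₀ = 0.9996 gives E = 612751.744 m, N = 4602574.372 m.

E 612751.7 m, N 4602574.4 m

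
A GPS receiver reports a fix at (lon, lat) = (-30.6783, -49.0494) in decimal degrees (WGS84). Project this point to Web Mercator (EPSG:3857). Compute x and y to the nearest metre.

Web Mercator is spherical with R = a = 6378137 m.
x = R·λ = 6378137 × -0.535437344 = -3415092.734 m.
y = R·ln tan(π/4 + φ/2) = 6378137 × -0.985122725 = -6283247.701 m.

x -3415093 m, y -6283248 m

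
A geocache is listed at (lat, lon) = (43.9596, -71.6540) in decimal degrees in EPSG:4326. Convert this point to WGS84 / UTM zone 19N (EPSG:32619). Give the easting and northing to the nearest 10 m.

E 287070 m, N 4870810 m

Zone 19 central meridian λ₀ = 6×19 − 183 = -69°; Δλ = -2.6540°.
Transverse Mercator on WGS84 with k₀ = 0.9996 gives E = 287070.701 m, N = 4870810.215 m.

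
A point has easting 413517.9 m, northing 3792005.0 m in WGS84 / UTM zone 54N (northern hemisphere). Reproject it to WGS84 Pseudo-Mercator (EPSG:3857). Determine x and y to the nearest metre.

x 15591475 m, y 4064522 m

Unproject from UTM 54N (λ₀ = 141°) → φ = 34.26559995°, λ = 140.06059947°.
Web Mercator (R = 6378137 m): x = 15591474.614 m, y = 4064521.610 m.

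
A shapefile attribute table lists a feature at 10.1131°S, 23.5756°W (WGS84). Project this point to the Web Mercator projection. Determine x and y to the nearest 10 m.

x -2624420 m, y -1131680 m

Web Mercator is spherical with R = a = 6378137 m.
x = R·λ = 6378137 × -0.411471843 = -2624423.787 m.
y = R·ln tan(π/4 + φ/2) = 6378137 × -0.177430599 = -1131676.668 m.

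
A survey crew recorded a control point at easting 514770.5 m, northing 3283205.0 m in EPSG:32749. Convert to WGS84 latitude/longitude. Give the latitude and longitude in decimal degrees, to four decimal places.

Zone 49S: λ₀ = 111°, k₀ = 0.9996, false easting 500000 m, false northing 10000000 m.
Meridian distance M = (N − FN)/k₀ = -6719482.8 m.
Inverse transverse Mercator on WGS84 gives φ = -60.58680041°, λ = 111.26959934°.

lat -60.5868°, lon 111.2696°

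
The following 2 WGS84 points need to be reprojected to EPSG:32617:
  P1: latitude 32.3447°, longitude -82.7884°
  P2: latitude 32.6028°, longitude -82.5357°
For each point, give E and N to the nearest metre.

UTM zone 17N: λ₀ = -81°, k₀ = 0.9996.
P1 (32.3447°, -82.7884°) → (331699.316, 3580049.683) m.
P2 (32.6028°, -82.5357°) → (355894.666, 3608295.436) m.

P1: E 331699 m, N 3580050 m; P2: E 355895 m, N 3608295 m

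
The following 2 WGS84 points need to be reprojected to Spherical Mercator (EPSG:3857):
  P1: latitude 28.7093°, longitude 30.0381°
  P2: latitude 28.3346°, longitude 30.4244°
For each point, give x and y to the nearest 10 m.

P1: x 3343830 m, y 3338700 m; P2: x 3386830 m, y 3291230 m

Web Mercator: x = R·λ, y = R·ln tan(π/4+φ/2), R = 6378137 m.
P1 (28.7093°, 30.0381°) → (3343825.996, 3338698.212) m.
P2 (28.3346°, 30.4244°) → (3386828.716, 3291225.066) m.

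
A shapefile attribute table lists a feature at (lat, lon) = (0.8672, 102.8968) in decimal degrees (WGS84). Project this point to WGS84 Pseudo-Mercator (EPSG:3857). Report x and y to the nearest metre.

x 11454419 m, y 96540 m

Web Mercator is spherical with R = a = 6378137 m.
x = R·λ = 6378137 × 1.795887950 = 11454419.380 m.
y = R·ln tan(π/4 + φ/2) = 6378137 × 0.015136073 = 96539.948 m.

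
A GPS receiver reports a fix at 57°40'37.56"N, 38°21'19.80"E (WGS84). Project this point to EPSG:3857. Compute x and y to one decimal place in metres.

Web Mercator is spherical with R = a = 6378137 m.
x = R·λ = 6378137 × 0.669429761 = 4269714.729 m.
y = R·ln tan(π/4 + φ/2) = 6378137 × 1.238573274 = 7899790.029 m.

x 4269714.7 m, y 7899790.0 m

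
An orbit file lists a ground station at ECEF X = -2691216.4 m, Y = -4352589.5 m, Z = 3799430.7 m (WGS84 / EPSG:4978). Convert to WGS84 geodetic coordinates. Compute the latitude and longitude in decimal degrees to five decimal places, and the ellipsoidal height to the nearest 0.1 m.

λ = atan2(Y, X) = -121.72860003°; p = √(X²+Y²) = 5117390.1 m.
Bowring's method on WGS84 (a = 6378137 m, b = 6356752.314 m) gives φ = 36.77649989°, h = 3132.140 m.

lat 36.77650°, lon -121.72860°, h 3132.1 m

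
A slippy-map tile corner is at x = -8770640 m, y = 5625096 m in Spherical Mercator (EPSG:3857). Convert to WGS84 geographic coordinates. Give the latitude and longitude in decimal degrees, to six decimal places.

R = 6378137 m. λ = x/R = -78.78799964°.
φ = 2·arctan(exp(y/R)) − 90° = 2·arctan(2.41557) − 90° = 45.02270099°.

lat 45.022701°, lon -78.788000°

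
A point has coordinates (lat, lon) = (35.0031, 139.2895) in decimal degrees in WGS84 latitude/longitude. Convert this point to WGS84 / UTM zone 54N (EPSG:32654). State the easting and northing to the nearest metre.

Zone 54 central meridian λ₀ = 6×54 − 183 = 141°; Δλ = -1.7105°.
Transverse Mercator on WGS84 with k₀ = 0.9996 gives E = 343911.936 m, N = 3874723.565 m.

E 343912 m, N 3874724 m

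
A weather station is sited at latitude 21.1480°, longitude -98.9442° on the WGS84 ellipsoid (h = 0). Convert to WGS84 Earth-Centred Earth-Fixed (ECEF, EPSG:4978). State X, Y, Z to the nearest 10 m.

X -925240 m, Y -5878810 m, Z 2286690 m

WGS84: a = 6378137 m, e² = 0.006694380; N(φ) = a/√(1−e²sin²φ) = 6380917.602 m.
X = (N+h)·cosφ·cosλ = -925243.689 m; Y = (N+h)·cosφ·sinλ = -5878808.182 m; Z = (N(1−e²)+h)·sinφ = 2286685.312 m.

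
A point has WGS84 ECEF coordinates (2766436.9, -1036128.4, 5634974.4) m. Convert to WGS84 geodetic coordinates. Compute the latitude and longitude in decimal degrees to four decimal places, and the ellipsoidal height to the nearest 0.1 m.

λ = atan2(Y, X) = -20.53270117°; p = √(X²+Y²) = 2954104.8 m.
Bowring's method on WGS84 (a = 6378137 m, b = 6356752.314 m) gives φ = 62.49240014°, h = 1019.379 m.

lat 62.4924°, lon -20.5327°, h 1019.4 m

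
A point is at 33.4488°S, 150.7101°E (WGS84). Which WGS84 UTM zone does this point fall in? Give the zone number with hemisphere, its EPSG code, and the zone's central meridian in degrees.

UTM zone = ⌊(λ + 180)/6⌋ + 1; 150.7101° ∈ [150°, 156°) → zone 56.
Hemisphere: S (φ < 0).
Central meridian λ₀ = 6×56 − 183 = 153°.
EPSG code: 32756.

Zone 56S (EPSG:32756), central meridian 153°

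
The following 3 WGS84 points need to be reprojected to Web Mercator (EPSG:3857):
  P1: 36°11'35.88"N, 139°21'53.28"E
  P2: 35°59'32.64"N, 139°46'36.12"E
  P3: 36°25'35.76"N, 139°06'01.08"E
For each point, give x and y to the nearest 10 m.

Web Mercator: x = R·λ, y = R·ln tan(π/4+φ/2), R = 6378137 m.
P1 (36.1933°, 139.3648°) → (15514018.571, 4327251.856) m.
P2 (35.9924°, 139.7767°) → (15559871.069, 4299575.674) m.
P3 (36.4266°, 139.1003°) → (15484574.565, 4359480.763) m.

P1: x 15514020 m, y 4327250 m; P2: x 15559870 m, y 4299580 m; P3: x 15484570 m, y 4359480 m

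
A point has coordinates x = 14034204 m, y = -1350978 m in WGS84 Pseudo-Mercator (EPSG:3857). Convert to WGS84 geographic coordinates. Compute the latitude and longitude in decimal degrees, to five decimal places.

lat -12.04630°, lon 126.07140°

R = 6378137 m. λ = x/R = 126.07139954°.
φ = 2·arctan(exp(y/R)) − 90° = 2·arctan(0.80912) − 90° = -12.04629913°.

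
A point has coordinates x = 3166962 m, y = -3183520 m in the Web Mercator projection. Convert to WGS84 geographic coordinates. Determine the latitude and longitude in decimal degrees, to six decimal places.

lat -27.479598°, lon 28.449304°

R = 6378137 m. λ = x/R = 28.44930369°.
φ = 2·arctan(exp(y/R)) − 90° = 2·arctan(0.60706) − 90° = -27.47959778°.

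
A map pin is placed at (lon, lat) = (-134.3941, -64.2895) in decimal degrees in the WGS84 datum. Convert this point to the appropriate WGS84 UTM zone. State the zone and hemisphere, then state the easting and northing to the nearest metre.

Zone 8S: E 529329 m, N 2870586 m

Longitude -134.3941° lies in the 6° band [-138°, -132°), giving zone 8; latitude is south of the equator, so 8S.
Zone 8 central meridian λ₀ = 6×8 − 183 = -135°; Δλ = +0.6059°.
Transverse Mercator on WGS84 with k₀ = 0.9996 gives E = 529328.540 m, N = 2870585.686 m.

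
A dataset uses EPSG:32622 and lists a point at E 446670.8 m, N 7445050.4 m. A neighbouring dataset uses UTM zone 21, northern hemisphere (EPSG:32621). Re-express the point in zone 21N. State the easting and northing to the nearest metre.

UTM 22N → geographic: φ = 67.11790015°, λ = -52.22909888°.
UTM 21N (λ₀ = -57°) forward: E = 706848.066 m, N = 7452463.570 m.

E 706848 m, N 7452464 m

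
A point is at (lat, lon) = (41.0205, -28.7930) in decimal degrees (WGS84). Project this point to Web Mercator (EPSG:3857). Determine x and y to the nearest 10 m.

Web Mercator is spherical with R = a = 6378137 m.
x = R·λ = 6378137 × -0.502532652 = -3205222.098 m.
y = R·ln tan(π/4 + φ/2) = 6378137 × 0.786337120 = 5015365.880 m.

x -3205220 m, y 5015370 m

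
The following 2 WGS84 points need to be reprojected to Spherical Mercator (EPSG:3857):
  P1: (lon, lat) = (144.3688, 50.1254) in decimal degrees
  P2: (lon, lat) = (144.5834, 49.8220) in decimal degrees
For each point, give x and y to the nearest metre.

Web Mercator: x = R·λ, y = R·ln tan(π/4+φ/2), R = 6378137 m.
P1 (50.1254°, 144.3688°) → (16071061.302, 6468021.301) m.
P2 (49.8220°, 144.5834°) → (16094950.465, 6415506.253) m.

P1: x 16071061 m, y 6468021 m; P2: x 16094950 m, y 6415506 m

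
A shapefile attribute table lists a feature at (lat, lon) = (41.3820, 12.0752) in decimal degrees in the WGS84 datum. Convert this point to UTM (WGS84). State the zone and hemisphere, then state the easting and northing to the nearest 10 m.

Longitude 12.0752° lies in the 6° band [12°, 18°), giving zone 33; latitude is north of the equator, so 33N.
Zone 33 central meridian λ₀ = 6×33 − 183 = 15°; Δλ = -2.9248°.
Transverse Mercator on WGS84 with k₀ = 0.9996 gives E = 255431.926 m, N = 4585292.639 m.

Zone 33N: E 255430 m, N 4585290 m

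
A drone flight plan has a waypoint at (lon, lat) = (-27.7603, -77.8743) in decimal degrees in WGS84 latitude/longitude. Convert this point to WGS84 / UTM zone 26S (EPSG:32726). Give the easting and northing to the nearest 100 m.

E 482200 m, N 1355500 m

Zone 26 central meridian λ₀ = 6×26 − 183 = -27°; Δλ = -0.7603°.
Transverse Mercator on WGS84 with k₀ = 0.9996 gives E = 482172.016 m, N = 1355542.888 m.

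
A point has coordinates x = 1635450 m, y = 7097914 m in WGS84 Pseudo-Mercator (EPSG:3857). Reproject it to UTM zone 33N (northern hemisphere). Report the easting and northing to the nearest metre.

E 479593 m, N 5940932 m

Web Mercator inverse (R = 6378137 m) → φ = 53.61679860°, λ = 14.69149731°.
UTM 33N forward: E = 479592.556 m, N = 5940932.090 m.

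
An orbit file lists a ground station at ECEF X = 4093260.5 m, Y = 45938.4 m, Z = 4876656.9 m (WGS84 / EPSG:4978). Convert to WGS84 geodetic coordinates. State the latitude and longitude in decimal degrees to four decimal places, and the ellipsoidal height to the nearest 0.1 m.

lat 50.1789°, lon 0.6430°, h 1433.2 m

λ = atan2(Y, X) = 0.64299986°; p = √(X²+Y²) = 4093518.3 m.
Bowring's method on WGS84 (a = 6378137 m, b = 6356752.314 m) gives φ = 50.17889994°, h = 1433.159 m.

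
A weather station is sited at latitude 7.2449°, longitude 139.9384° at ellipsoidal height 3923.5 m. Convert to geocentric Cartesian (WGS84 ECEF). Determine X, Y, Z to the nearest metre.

X -4845789 m, Y 4074986 m, Z 799504 m

WGS84: a = 6378137 m, e² = 0.006694380; N(φ) = a/√(1−e²sin²φ) = 6378476.557 m.
X = (N+h)·cosφ·cosλ = -4845789.274 m; Y = (N+h)·cosφ·sinλ = 4074986.003 m; Z = (N(1−e²)+h)·sinφ = 799503.819 m.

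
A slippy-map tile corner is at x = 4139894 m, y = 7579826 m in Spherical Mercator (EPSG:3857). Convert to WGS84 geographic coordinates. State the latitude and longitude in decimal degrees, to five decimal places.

lat 56.10740°, lon 37.18930°

R = 6378137 m. λ = x/R = 37.18930055°.
φ = 2·arctan(exp(y/R)) − 90° = 2·arctan(3.28185) − 90° = 56.10740133°.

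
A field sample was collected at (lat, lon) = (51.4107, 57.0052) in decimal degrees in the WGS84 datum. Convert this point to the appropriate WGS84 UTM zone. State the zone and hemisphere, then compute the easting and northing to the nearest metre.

Longitude 57.0052° lies in the 6° band [54°, 60°), giving zone 40; latitude is north of the equator, so 40N.
Zone 40 central meridian λ₀ = 6×40 − 183 = 57°; Δλ = +0.0052°.
Transverse Mercator on WGS84 with k₀ = 0.9996 gives E = 500361.651 m, N = 5695497.905 m.

Zone 40N: E 500362 m, N 5695498 m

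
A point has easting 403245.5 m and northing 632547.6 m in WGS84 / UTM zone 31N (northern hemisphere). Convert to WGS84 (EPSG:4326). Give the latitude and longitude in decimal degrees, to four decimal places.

Zone 31N: λ₀ = 3°, k₀ = 0.9996, false easting 500000 m.
Meridian distance M = (N − FN)/k₀ = 632800.7 m.
Inverse transverse Mercator on WGS84 gives φ = 5.72200037°, λ = 2.12620009°.

lat 5.7220°, lon 2.1262°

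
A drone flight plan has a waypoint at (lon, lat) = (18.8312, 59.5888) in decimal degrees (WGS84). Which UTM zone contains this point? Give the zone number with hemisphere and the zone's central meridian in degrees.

UTM zone = ⌊(λ + 180)/6⌋ + 1; 18.8312° ∈ [18°, 24°) → zone 34.
Hemisphere: N (φ ≥ 0).
Central meridian λ₀ = 6×34 − 183 = 21°.

Zone 34N, central meridian 21°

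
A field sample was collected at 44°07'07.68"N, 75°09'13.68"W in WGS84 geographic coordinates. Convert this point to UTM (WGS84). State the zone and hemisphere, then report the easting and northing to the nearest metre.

Longitude -75.1538° lies in the 6° band [-78°, -72°), giving zone 18; latitude is north of the equator, so 18N.
Zone 18 central meridian λ₀ = 6×18 − 183 = -75°; Δλ = -0.1538°.
Transverse Mercator on WGS84 with k₀ = 0.9996 gives E = 487693.852 m, N = 4885079.331 m.

Zone 18N: E 487694 m, N 4885079 m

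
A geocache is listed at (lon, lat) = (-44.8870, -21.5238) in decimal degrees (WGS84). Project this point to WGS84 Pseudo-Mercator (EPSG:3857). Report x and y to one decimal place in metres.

Web Mercator is spherical with R = a = 6378137 m.
x = R·λ = 6378137 × -0.783425941 = -4996797.983 m.
y = R·ln tan(π/4 + φ/2) = 6378137 × -0.384821910 = -2454446.863 m.

x -4996798.0 m, y -2454446.9 m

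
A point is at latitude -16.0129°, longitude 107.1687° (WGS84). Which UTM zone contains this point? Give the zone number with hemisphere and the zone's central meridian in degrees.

Zone 48S, central meridian 105°

UTM zone = ⌊(λ + 180)/6⌋ + 1; 107.1687° ∈ [102°, 108°) → zone 48.
Hemisphere: S (φ < 0).
Central meridian λ₀ = 6×48 − 183 = 105°.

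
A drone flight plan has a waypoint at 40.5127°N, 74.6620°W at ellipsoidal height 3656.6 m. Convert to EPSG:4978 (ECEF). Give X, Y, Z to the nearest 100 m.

X 1285200 m, Y -4685600 m, Z 4123800 m

WGS84: a = 6378137 m, e² = 0.006694380; N(φ) = a/√(1−e²sin²φ) = 6387165.379 m.
X = (N+h)·cosφ·cosλ = 1285187.656 m; Y = (N+h)·cosφ·sinλ = -4685642.875 m; Z = (N(1−e²)+h)·sinφ = 4123807.549 m.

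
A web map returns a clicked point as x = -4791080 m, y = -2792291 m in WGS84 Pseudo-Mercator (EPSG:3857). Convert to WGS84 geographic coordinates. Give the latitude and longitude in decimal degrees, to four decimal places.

lat -24.3187°, lon -43.0390°

R = 6378137 m. λ = x/R = -43.03900391°.
φ = 2·arctan(exp(y/R)) − 90° = 2·arctan(0.64546) − 90° = -24.31869623°.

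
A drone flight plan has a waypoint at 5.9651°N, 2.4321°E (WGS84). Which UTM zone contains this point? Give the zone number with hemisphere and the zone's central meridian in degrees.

UTM zone = ⌊(λ + 180)/6⌋ + 1; 2.4321° ∈ [0°, 6°) → zone 31.
Hemisphere: N (φ ≥ 0).
Central meridian λ₀ = 6×31 − 183 = 3°.

Zone 31N, central meridian 3°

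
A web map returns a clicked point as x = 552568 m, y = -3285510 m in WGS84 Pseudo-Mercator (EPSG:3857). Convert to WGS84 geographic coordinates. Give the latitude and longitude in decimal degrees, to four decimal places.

lat -28.2894°, lon 4.9638°

R = 6378137 m. λ = x/R = 4.96380280°.
φ = 2·arctan(exp(y/R)) − 90° = 2·arctan(0.59743) − 90° = -28.28940200°.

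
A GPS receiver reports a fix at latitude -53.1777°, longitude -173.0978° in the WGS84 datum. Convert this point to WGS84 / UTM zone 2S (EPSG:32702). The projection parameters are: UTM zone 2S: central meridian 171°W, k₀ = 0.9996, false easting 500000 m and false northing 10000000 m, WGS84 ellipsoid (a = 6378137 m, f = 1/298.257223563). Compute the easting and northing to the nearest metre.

E 359803 m, N 4105907 m

Zone 2 central meridian λ₀ = 6×2 − 183 = -171°; Δλ = -2.0978°.
Transverse Mercator on WGS84 with k₀ = 0.9996 gives E = 359803.369 m, N = 4105906.604 m.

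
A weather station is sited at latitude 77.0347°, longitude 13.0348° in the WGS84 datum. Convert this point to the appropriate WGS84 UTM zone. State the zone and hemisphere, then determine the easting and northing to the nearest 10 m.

Zone 33N: E 450790 m, N 8551470 m

Longitude 13.0348° lies in the 6° band [12°, 18°), giving zone 33; latitude is north of the equator, so 33N.
Zone 33 central meridian λ₀ = 6×33 − 183 = 15°; Δλ = -1.9652°.
Transverse Mercator on WGS84 with k₀ = 0.9996 gives E = 450789.281 m, N = 8551467.936 m.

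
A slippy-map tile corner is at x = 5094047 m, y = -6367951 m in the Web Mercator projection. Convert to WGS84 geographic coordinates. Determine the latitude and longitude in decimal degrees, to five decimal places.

lat -49.54560°, lon 45.76060°

R = 6378137 m. λ = x/R = 45.76060278°.
φ = 2·arctan(exp(y/R)) − 90° = 2·arctan(0.36847) − 90° = -49.54560284°.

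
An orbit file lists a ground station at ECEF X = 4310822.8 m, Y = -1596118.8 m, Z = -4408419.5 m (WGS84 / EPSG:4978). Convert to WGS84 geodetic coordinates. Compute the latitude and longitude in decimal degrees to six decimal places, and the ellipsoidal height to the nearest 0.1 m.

λ = atan2(Y, X) = -20.31750030°; p = √(X²+Y²) = 4596823.7 m.
Bowring's method on WGS84 (a = 6378137 m, b = 6356752.314 m) gives φ = -43.99370030°, h = 1197.031 m.

lat -43.993700°, lon -20.317500°, h 1197.0 m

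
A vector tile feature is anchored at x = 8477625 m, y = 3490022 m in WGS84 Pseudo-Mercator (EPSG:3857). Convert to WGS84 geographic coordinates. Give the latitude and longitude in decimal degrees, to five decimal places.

R = 6378137 m. λ = x/R = 76.15580111°.
φ = 2·arctan(exp(y/R)) − 90° = 2·arctan(1.72838) − 90° = 29.89470250°.

lat 29.89470°, lon 76.15580°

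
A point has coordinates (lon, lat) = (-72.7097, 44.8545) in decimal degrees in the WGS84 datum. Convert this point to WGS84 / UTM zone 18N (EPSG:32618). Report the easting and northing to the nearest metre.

E 680967 m, N 4969339 m

Zone 18 central meridian λ₀ = 6×18 − 183 = -75°; Δλ = +2.2903°.
Transverse Mercator on WGS84 with k₀ = 0.9996 gives E = 680967.261 m, N = 4969339.137 m.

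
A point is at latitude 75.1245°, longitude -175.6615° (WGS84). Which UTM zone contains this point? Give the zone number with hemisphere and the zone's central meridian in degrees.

UTM zone = ⌊(λ + 180)/6⌋ + 1; -175.6615° ∈ [-180°, -174°) → zone 1.
Hemisphere: N (φ ≥ 0).
Central meridian λ₀ = 6×1 − 183 = -177°.

Zone 1N, central meridian -177°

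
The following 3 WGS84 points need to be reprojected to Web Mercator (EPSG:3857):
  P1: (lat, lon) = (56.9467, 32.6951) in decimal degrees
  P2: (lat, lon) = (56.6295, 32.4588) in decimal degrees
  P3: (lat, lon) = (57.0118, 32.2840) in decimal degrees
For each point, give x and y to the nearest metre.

P1: x 3639602 m, y 7749232 m; P2: x 3613297 m, y 7684766 m; P3: x 3593838 m, y 7762531 m

Web Mercator: x = R·λ, y = R·ln tan(π/4+φ/2), R = 6378137 m.
P1 (56.9467°, 32.6951°) → (3639601.883, 7749232.409) m.
P2 (56.6295°, 32.4588°) → (3613297.088, 7684765.708) m.
P3 (57.0118°, 32.2840°) → (3593838.441, 7762530.873) m.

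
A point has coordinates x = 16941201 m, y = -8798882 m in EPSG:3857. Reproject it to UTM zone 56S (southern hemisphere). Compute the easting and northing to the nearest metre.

E 456978 m, N 3153980 m

Web Mercator inverse (R = 6378137 m) → φ = -61.74479788°, λ = 152.18539790°.
UTM 56S forward: E = 456977.695 m, N = 3153979.691 m.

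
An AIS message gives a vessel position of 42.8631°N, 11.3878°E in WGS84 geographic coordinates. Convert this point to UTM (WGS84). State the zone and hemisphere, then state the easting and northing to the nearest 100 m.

Longitude 11.3878° lies in the 6° band [6°, 12°), giving zone 32; latitude is north of the equator, so 32N.
Zone 32 central meridian λ₀ = 6×32 − 183 = 9°; Δλ = +2.3878°.
Transverse Mercator on WGS84 with k₀ = 0.9996 gives E = 695061.476 m, N = 4748378.236 m.

Zone 32N: E 695100 m, N 4748400 m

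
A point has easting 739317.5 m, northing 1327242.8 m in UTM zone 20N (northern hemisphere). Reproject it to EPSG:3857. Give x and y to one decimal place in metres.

x -6768458.8 m, y 1345435.3 m

Unproject from UTM 20N (λ₀ = -63°) → φ = 11.99760037°, λ = -60.80209999°.
Web Mercator (R = 6378137 m): x = -6768458.810 m, y = 1345435.317 m.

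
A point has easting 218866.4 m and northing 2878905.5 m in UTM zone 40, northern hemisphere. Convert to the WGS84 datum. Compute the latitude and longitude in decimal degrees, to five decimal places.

lat 26.00180°, lon 54.19150°

Zone 40N: λ₀ = 57°, k₀ = 0.9996, false easting 500000 m.
Meridian distance M = (N − FN)/k₀ = 2880057.5 m.
Inverse transverse Mercator on WGS84 gives φ = 26.00180039°, λ = 54.19150036°.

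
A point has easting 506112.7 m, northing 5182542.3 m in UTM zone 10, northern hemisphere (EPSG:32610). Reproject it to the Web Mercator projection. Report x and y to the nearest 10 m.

Unproject from UTM 10N (λ₀ = -123°) → φ = 46.79640001°, λ = -122.91990056°.
Web Mercator (R = 6378137 m): x = -13683380.739 m, y = 5908904.460 m.

x -13683380 m, y 5908900 m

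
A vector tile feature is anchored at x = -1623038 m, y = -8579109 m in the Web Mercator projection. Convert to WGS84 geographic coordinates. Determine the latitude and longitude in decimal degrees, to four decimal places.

R = 6378137 m. λ = x/R = -14.57999842°.
φ = 2·arctan(exp(y/R)) − 90° = 2·arctan(0.26052) − 90° = -60.79590152°.

lat -60.7959°, lon -14.5800°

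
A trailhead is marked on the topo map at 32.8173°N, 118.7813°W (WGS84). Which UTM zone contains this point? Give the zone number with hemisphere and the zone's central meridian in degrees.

Zone 11N, central meridian -117°

UTM zone = ⌊(λ + 180)/6⌋ + 1; -118.7813° ∈ [-120°, -114°) → zone 11.
Hemisphere: N (φ ≥ 0).
Central meridian λ₀ = 6×11 − 183 = -117°.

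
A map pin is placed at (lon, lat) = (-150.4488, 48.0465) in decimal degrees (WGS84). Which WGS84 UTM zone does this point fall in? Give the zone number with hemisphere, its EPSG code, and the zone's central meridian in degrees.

UTM zone = ⌊(λ + 180)/6⌋ + 1; -150.4488° ∈ [-156°, -150°) → zone 5.
Hemisphere: N (φ ≥ 0).
Central meridian λ₀ = 6×5 − 183 = -153°.
EPSG code: 32605.

Zone 5N (EPSG:32605), central meridian -153°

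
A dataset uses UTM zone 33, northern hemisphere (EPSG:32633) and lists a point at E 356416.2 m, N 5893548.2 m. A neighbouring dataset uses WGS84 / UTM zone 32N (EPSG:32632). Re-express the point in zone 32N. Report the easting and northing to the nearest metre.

E 757413 m, N 5898324 m

UTM 33N → geographic: φ = 53.17189964°, λ = 12.85180016°.
UTM 32N (λ₀ = 9°) forward: E = 757413.352 m, N = 5898323.519 m.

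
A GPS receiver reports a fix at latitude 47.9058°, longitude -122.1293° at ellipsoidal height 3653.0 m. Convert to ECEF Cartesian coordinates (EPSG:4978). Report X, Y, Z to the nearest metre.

WGS84: a = 6378137 m, e² = 0.006694380; N(φ) = a/√(1−e²sin²φ) = 6389924.884 m.
X = (N+h)·cosφ·cosλ = -2279401.237 m; Y = (N+h)·cosφ·sinλ = -3629552.424 m; Z = (N(1−e²)+h)·sinφ = 4712572.118 m.

X -2279401 m, Y -3629552 m, Z 4712572 m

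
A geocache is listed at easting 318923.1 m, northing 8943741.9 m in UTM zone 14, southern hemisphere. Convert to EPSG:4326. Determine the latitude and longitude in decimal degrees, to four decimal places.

Zone 14S: λ₀ = -99°, k₀ = 0.9996, false easting 500000 m, false northing 10000000 m.
Meridian distance M = (N − FN)/k₀ = -1056680.8 m.
Inverse transverse Mercator on WGS84 gives φ = -9.55150010°, λ = -100.64979991°.

lat -9.5515°, lon -100.6498°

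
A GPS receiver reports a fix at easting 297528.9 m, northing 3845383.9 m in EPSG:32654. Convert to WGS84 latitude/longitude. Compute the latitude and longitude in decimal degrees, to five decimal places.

Zone 54N: λ₀ = 141°, k₀ = 0.9996, false easting 500000 m.
Meridian distance M = (N − FN)/k₀ = 3846922.7 m.
Inverse transverse Mercator on WGS84 gives φ = 34.73049982°, λ = 138.78859975°.

lat 34.73050°, lon 138.78860°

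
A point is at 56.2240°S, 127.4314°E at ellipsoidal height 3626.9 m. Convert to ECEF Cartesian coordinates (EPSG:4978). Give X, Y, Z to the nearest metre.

WGS84: a = 6378137 m, e² = 0.006694380; N(φ) = a/√(1−e²sin²φ) = 6392938.756 m.
X = (N+h)·cosφ·cosλ = -2161470.282 m; Y = (N+h)·cosφ·sinλ = 2823877.063 m; Z = (N(1−e²)+h)·sinφ = -5281363.368 m.

X -2161470 m, Y 2823877 m, Z -5281363 m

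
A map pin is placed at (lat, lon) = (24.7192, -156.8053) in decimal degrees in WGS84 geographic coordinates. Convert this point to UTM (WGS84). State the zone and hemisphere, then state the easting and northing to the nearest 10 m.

Zone 4N: E 722000 m, N 2735630 m

Longitude -156.8053° lies in the 6° band [-162°, -156°), giving zone 4; latitude is north of the equator, so 4N.
Zone 4 central meridian λ₀ = 6×4 − 183 = -159°; Δλ = +2.1947°.
Transverse Mercator on WGS84 with k₀ = 0.9996 gives E = 722002.769 m, N = 2735634.346 m.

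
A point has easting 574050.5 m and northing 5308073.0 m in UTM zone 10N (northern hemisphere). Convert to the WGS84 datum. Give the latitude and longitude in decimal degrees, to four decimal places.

lat 47.9217°, lon -122.0088°

Zone 10N: λ₀ = -123°, k₀ = 0.9996, false easting 500000 m.
Meridian distance M = (N − FN)/k₀ = 5310197.1 m.
Inverse transverse Mercator on WGS84 gives φ = 47.92169996°, λ = -122.00880008°.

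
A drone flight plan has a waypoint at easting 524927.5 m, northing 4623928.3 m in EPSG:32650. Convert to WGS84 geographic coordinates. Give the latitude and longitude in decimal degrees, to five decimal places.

Zone 50N: λ₀ = 117°, k₀ = 0.9996, false easting 500000 m.
Meridian distance M = (N − FN)/k₀ = 4625778.6 m.
Inverse transverse Mercator on WGS84 gives φ = 41.76680019°, λ = 117.29990007°.

lat 41.76680°, lon 117.29990°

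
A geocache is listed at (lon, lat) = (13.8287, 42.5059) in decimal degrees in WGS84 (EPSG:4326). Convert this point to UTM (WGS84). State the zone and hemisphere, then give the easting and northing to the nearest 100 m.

Longitude 13.8287° lies in the 6° band [12°, 18°), giving zone 33; latitude is north of the equator, so 33N.
Zone 33 central meridian λ₀ = 6×33 − 183 = 15°; Δλ = -1.1713°.
Transverse Mercator on WGS84 with k₀ = 0.9996 gives E = 403767.262 m, N = 4706612.872 m.

Zone 33N: E 403800 m, N 4706600 m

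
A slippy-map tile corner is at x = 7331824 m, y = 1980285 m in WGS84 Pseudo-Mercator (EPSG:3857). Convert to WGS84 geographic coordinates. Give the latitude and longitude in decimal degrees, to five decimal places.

lat 17.51010°, lon 65.86290°

R = 6378137 m. λ = x/R = 65.86289560°.
φ = 2·arctan(exp(y/R)) − 90° = 2·arctan(1.36408) − 90° = 17.51009639°.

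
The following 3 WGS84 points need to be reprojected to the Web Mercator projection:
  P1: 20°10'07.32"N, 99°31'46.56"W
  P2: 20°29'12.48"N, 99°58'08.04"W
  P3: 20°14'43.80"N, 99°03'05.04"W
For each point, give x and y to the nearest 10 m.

P1: x -11079580 m, y 2293030 m; P2: x -11128490 m, y 2330790 m; P3: x -11026350 m, y 2302140 m

Web Mercator: x = R·λ, y = R·ln tan(π/4+φ/2), R = 6378137 m.
P1 (20.1687°, -99.5296°) → (-11079584.391, 2293026.503) m.
P2 (20.4868°, -99.9689°) → (-11128487.043, 2330789.117) m.
P3 (20.2455°, -99.0514°) → (-11026351.410, 2302136.563) m.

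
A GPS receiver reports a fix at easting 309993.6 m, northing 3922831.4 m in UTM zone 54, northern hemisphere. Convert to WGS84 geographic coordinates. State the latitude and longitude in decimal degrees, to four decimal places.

lat 35.4308°, lon 138.9069°

Zone 54N: λ₀ = 141°, k₀ = 0.9996, false easting 500000 m.
Meridian distance M = (N − FN)/k₀ = 3924401.2 m.
Inverse transverse Mercator on WGS84 gives φ = 35.43080043°, λ = 138.90689969°.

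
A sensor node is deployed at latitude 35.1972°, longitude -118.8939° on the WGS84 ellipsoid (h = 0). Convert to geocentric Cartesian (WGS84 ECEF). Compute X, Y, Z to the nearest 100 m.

X -2521200 m, Y -4568300 m, Z 3655800 m

WGS84: a = 6378137 m, e² = 0.006694380; N(φ) = a/√(1−e²sin²φ) = 6385241.538 m.
X = (N+h)·cosφ·cosλ = -2521207.382 m; Y = (N+h)·cosφ·sinλ = -4568308.763 m; Z = (N(1−e²)+h)·sinφ = 3655766.554 m.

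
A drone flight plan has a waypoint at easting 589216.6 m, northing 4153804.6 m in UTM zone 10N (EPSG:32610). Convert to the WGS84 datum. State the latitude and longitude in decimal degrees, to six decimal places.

Zone 10N: λ₀ = -123°, k₀ = 0.9996, false easting 500000 m.
Meridian distance M = (N − FN)/k₀ = 4155466.8 m.
Inverse transverse Mercator on WGS84 gives φ = 37.52690016°, λ = -121.99030039°.

lat 37.526900°, lon -121.990300°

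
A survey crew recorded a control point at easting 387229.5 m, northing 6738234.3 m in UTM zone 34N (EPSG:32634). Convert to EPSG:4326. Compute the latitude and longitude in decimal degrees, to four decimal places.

Zone 34N: λ₀ = 21°, k₀ = 0.9996, false easting 500000 m.
Meridian distance M = (N − FN)/k₀ = 6740930.7 m.
Inverse transverse Mercator on WGS84 gives φ = 60.76359988°, λ = 18.93009945°.

lat 60.7636°, lon 18.9301°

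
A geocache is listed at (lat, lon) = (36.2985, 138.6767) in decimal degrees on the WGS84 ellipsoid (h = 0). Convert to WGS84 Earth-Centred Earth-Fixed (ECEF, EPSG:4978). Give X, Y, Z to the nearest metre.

X -3864969 m, Y 3398244 m, Z 3754937 m

WGS84: a = 6378137 m, e² = 0.006694380; N(φ) = a/√(1−e²sin²φ) = 6385631.989 m.
X = (N+h)·cosφ·cosλ = -3864969.488 m; Y = (N+h)·cosφ·sinλ = 3398244.456 m; Z = (N(1−e²)+h)·sinφ = 3754937.173 m.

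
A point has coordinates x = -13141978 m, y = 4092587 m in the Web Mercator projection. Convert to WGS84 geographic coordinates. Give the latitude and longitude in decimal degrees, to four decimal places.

R = 6378137 m. λ = x/R = -118.05639701°.
φ = 2·arctan(exp(y/R)) − 90° = 2·arctan(1.89963) − 90° = 34.47369920°.

lat 34.4737°, lon -118.0564°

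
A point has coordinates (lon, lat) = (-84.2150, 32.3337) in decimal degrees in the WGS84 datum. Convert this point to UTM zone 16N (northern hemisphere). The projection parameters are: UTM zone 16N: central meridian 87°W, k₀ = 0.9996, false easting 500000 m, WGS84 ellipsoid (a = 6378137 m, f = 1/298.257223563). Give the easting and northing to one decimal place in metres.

Zone 16 central meridian λ₀ = 6×16 − 183 = -87°; Δλ = +2.7850°.
Transverse Mercator on WGS84 with k₀ = 0.9996 gives E = 762145.436 m, N = 3580834.025 m.

E 762145.4 m, N 3580834.0 m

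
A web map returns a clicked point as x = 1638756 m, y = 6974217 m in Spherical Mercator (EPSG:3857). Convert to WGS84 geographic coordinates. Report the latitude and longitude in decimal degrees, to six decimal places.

lat 52.952503°, lon 14.721196°

R = 6378137 m. λ = x/R = 14.72119562°.
φ = 2·arctan(exp(y/R)) − 90° = 2·arctan(2.98457) − 90° = 52.95250252°.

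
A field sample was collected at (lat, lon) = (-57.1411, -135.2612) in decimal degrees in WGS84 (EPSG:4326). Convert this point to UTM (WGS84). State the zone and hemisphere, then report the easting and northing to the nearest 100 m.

Zone 8S: E 484200 m, N 3666900 m

Longitude -135.2612° lies in the 6° band [-138°, -132°), giving zone 8; latitude is south of the equator, so 8S.
Zone 8 central meridian λ₀ = 6×8 − 183 = -135°; Δλ = -0.2612°.
Transverse Mercator on WGS84 with k₀ = 0.9996 gives E = 484192.777 m, N = 3666877.041 m.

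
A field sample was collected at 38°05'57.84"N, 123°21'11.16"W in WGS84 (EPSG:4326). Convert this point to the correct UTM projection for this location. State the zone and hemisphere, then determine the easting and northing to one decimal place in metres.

Longitude -123.3531° lies in the 6° band [-126°, -120°), giving zone 10; latitude is north of the equator, so 10N.
Zone 10 central meridian λ₀ = 6×10 − 183 = -123°; Δλ = -0.3531°.
Transverse Mercator on WGS84 with k₀ = 0.9996 gives E = 469040.608 m, N = 4216902.613 m.

Zone 10N: E 469040.6 m, N 4216902.6 m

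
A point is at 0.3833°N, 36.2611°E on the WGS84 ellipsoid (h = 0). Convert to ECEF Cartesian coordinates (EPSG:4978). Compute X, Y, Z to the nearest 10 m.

WGS84: a = 6378137 m, e² = 0.006694380; N(φ) = a/√(1−e²sin²φ) = 6378137.955 m.
X = (N+h)·cosφ·cosλ = 5142769.111 m; Y = (N+h)·cosφ·sinλ = 3772366.505 m; Z = (N(1−e²)+h)·sinφ = 42382.810 m.

X 5142770 m, Y 3772370 m, Z 42380 m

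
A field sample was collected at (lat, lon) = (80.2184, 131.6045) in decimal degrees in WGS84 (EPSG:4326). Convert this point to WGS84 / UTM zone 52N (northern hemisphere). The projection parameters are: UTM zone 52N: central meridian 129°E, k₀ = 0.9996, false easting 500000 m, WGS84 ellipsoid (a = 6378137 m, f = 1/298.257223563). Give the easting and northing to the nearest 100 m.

Zone 52 central meridian λ₀ = 6×52 − 183 = 129°; Δλ = +2.6045°.
Transverse Mercator on WGS84 with k₀ = 0.9996 gives E = 549382.465 m, N = 8907069.028 m.

E 549400 m, N 8907100 m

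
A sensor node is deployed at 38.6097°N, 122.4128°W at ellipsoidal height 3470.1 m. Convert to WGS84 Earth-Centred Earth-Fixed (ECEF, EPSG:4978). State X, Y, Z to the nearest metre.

X -2676427 m, Y -4215293 m, Z 3960718 m

WGS84: a = 6378137 m, e² = 0.006694380; N(φ) = a/√(1−e²sin²φ) = 6386466.329 m.
X = (N+h)·cosφ·cosλ = -2676427.385 m; Y = (N+h)·cosφ·sinλ = -4215292.915 m; Z = (N(1−e²)+h)·sinφ = 3960717.701 m.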